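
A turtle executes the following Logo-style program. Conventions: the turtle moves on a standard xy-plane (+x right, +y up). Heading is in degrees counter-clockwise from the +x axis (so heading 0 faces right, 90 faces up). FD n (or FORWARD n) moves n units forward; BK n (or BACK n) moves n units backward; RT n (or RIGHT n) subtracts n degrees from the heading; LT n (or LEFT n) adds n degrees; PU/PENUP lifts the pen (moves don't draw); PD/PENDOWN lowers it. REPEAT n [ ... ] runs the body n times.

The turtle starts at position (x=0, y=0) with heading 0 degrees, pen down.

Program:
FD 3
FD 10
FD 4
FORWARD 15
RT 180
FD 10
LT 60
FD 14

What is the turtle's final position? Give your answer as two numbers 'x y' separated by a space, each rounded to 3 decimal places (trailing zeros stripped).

Executing turtle program step by step:
Start: pos=(0,0), heading=0, pen down
FD 3: (0,0) -> (3,0) [heading=0, draw]
FD 10: (3,0) -> (13,0) [heading=0, draw]
FD 4: (13,0) -> (17,0) [heading=0, draw]
FD 15: (17,0) -> (32,0) [heading=0, draw]
RT 180: heading 0 -> 180
FD 10: (32,0) -> (22,0) [heading=180, draw]
LT 60: heading 180 -> 240
FD 14: (22,0) -> (15,-12.124) [heading=240, draw]
Final: pos=(15,-12.124), heading=240, 6 segment(s) drawn

Answer: 15 -12.124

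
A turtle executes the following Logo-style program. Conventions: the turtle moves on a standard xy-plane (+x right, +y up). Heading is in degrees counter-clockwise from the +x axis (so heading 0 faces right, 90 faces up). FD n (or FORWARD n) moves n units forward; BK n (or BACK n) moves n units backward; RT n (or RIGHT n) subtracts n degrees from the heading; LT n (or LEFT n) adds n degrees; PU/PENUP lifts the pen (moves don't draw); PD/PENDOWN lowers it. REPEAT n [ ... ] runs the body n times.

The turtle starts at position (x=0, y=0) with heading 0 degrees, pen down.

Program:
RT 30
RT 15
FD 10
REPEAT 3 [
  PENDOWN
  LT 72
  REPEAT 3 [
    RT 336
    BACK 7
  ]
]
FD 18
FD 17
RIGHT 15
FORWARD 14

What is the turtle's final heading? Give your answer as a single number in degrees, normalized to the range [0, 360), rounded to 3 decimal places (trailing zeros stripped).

Answer: 12

Derivation:
Executing turtle program step by step:
Start: pos=(0,0), heading=0, pen down
RT 30: heading 0 -> 330
RT 15: heading 330 -> 315
FD 10: (0,0) -> (7.071,-7.071) [heading=315, draw]
REPEAT 3 [
  -- iteration 1/3 --
  PD: pen down
  LT 72: heading 315 -> 27
  REPEAT 3 [
    -- iteration 1/3 --
    RT 336: heading 27 -> 51
    BK 7: (7.071,-7.071) -> (2.666,-12.511) [heading=51, draw]
    -- iteration 2/3 --
    RT 336: heading 51 -> 75
    BK 7: (2.666,-12.511) -> (0.854,-19.273) [heading=75, draw]
    -- iteration 3/3 --
    RT 336: heading 75 -> 99
    BK 7: (0.854,-19.273) -> (1.949,-26.186) [heading=99, draw]
  ]
  -- iteration 2/3 --
  PD: pen down
  LT 72: heading 99 -> 171
  REPEAT 3 [
    -- iteration 1/3 --
    RT 336: heading 171 -> 195
    BK 7: (1.949,-26.186) -> (8.711,-24.375) [heading=195, draw]
    -- iteration 2/3 --
    RT 336: heading 195 -> 219
    BK 7: (8.711,-24.375) -> (14.151,-19.969) [heading=219, draw]
    -- iteration 3/3 --
    RT 336: heading 219 -> 243
    BK 7: (14.151,-19.969) -> (17.329,-13.732) [heading=243, draw]
  ]
  -- iteration 3/3 --
  PD: pen down
  LT 72: heading 243 -> 315
  REPEAT 3 [
    -- iteration 1/3 --
    RT 336: heading 315 -> 339
    BK 7: (17.329,-13.732) -> (10.794,-11.224) [heading=339, draw]
    -- iteration 2/3 --
    RT 336: heading 339 -> 3
    BK 7: (10.794,-11.224) -> (3.803,-11.59) [heading=3, draw]
    -- iteration 3/3 --
    RT 336: heading 3 -> 27
    BK 7: (3.803,-11.59) -> (-2.434,-14.768) [heading=27, draw]
  ]
]
FD 18: (-2.434,-14.768) -> (13.604,-6.596) [heading=27, draw]
FD 17: (13.604,-6.596) -> (28.751,1.122) [heading=27, draw]
RT 15: heading 27 -> 12
FD 14: (28.751,1.122) -> (42.445,4.032) [heading=12, draw]
Final: pos=(42.445,4.032), heading=12, 13 segment(s) drawn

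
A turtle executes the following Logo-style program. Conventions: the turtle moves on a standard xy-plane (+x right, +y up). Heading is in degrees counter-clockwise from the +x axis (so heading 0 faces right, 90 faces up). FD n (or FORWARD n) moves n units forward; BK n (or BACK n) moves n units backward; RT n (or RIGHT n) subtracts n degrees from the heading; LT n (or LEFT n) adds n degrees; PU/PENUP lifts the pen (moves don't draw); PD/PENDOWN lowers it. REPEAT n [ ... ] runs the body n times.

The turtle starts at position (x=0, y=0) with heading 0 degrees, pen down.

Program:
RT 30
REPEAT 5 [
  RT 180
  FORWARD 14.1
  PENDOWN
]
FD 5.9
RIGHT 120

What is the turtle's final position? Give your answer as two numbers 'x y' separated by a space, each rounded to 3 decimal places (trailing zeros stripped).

Executing turtle program step by step:
Start: pos=(0,0), heading=0, pen down
RT 30: heading 0 -> 330
REPEAT 5 [
  -- iteration 1/5 --
  RT 180: heading 330 -> 150
  FD 14.1: (0,0) -> (-12.211,7.05) [heading=150, draw]
  PD: pen down
  -- iteration 2/5 --
  RT 180: heading 150 -> 330
  FD 14.1: (-12.211,7.05) -> (0,0) [heading=330, draw]
  PD: pen down
  -- iteration 3/5 --
  RT 180: heading 330 -> 150
  FD 14.1: (0,0) -> (-12.211,7.05) [heading=150, draw]
  PD: pen down
  -- iteration 4/5 --
  RT 180: heading 150 -> 330
  FD 14.1: (-12.211,7.05) -> (0,0) [heading=330, draw]
  PD: pen down
  -- iteration 5/5 --
  RT 180: heading 330 -> 150
  FD 14.1: (0,0) -> (-12.211,7.05) [heading=150, draw]
  PD: pen down
]
FD 5.9: (-12.211,7.05) -> (-17.321,10) [heading=150, draw]
RT 120: heading 150 -> 30
Final: pos=(-17.321,10), heading=30, 6 segment(s) drawn

Answer: -17.321 10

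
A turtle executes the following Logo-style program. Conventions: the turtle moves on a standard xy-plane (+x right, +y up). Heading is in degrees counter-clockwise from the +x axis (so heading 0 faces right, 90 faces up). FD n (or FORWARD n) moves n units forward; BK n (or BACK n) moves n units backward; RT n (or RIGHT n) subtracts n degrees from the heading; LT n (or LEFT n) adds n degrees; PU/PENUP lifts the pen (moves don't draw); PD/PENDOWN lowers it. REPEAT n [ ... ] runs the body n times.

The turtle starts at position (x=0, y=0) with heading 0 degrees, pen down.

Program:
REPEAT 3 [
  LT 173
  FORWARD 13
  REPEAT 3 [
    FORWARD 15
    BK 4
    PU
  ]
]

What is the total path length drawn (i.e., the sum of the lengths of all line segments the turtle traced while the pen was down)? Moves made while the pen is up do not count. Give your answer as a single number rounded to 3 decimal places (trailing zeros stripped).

Executing turtle program step by step:
Start: pos=(0,0), heading=0, pen down
REPEAT 3 [
  -- iteration 1/3 --
  LT 173: heading 0 -> 173
  FD 13: (0,0) -> (-12.903,1.584) [heading=173, draw]
  REPEAT 3 [
    -- iteration 1/3 --
    FD 15: (-12.903,1.584) -> (-27.791,3.412) [heading=173, draw]
    BK 4: (-27.791,3.412) -> (-23.821,2.925) [heading=173, draw]
    PU: pen up
    -- iteration 2/3 --
    FD 15: (-23.821,2.925) -> (-38.709,4.753) [heading=173, move]
    BK 4: (-38.709,4.753) -> (-34.739,4.265) [heading=173, move]
    PU: pen up
    -- iteration 3/3 --
    FD 15: (-34.739,4.265) -> (-49.627,6.093) [heading=173, move]
    BK 4: (-49.627,6.093) -> (-45.657,5.606) [heading=173, move]
    PU: pen up
  ]
  -- iteration 2/3 --
  LT 173: heading 173 -> 346
  FD 13: (-45.657,5.606) -> (-33.043,2.461) [heading=346, move]
  REPEAT 3 [
    -- iteration 1/3 --
    FD 15: (-33.043,2.461) -> (-18.489,-1.168) [heading=346, move]
    BK 4: (-18.489,-1.168) -> (-22.37,-0.2) [heading=346, move]
    PU: pen up
    -- iteration 2/3 --
    FD 15: (-22.37,-0.2) -> (-7.816,-3.829) [heading=346, move]
    BK 4: (-7.816,-3.829) -> (-11.697,-2.861) [heading=346, move]
    PU: pen up
    -- iteration 3/3 --
    FD 15: (-11.697,-2.861) -> (2.858,-6.49) [heading=346, move]
    BK 4: (2.858,-6.49) -> (-1.024,-5.522) [heading=346, move]
    PU: pen up
  ]
  -- iteration 3/3 --
  LT 173: heading 346 -> 159
  FD 13: (-1.024,-5.522) -> (-13.16,-0.864) [heading=159, move]
  REPEAT 3 [
    -- iteration 1/3 --
    FD 15: (-13.16,-0.864) -> (-27.164,4.512) [heading=159, move]
    BK 4: (-27.164,4.512) -> (-23.429,3.078) [heading=159, move]
    PU: pen up
    -- iteration 2/3 --
    FD 15: (-23.429,3.078) -> (-37.433,8.454) [heading=159, move]
    BK 4: (-37.433,8.454) -> (-33.699,7.02) [heading=159, move]
    PU: pen up
    -- iteration 3/3 --
    FD 15: (-33.699,7.02) -> (-47.703,12.396) [heading=159, move]
    BK 4: (-47.703,12.396) -> (-43.968,10.963) [heading=159, move]
    PU: pen up
  ]
]
Final: pos=(-43.968,10.963), heading=159, 3 segment(s) drawn

Segment lengths:
  seg 1: (0,0) -> (-12.903,1.584), length = 13
  seg 2: (-12.903,1.584) -> (-27.791,3.412), length = 15
  seg 3: (-27.791,3.412) -> (-23.821,2.925), length = 4
Total = 32

Answer: 32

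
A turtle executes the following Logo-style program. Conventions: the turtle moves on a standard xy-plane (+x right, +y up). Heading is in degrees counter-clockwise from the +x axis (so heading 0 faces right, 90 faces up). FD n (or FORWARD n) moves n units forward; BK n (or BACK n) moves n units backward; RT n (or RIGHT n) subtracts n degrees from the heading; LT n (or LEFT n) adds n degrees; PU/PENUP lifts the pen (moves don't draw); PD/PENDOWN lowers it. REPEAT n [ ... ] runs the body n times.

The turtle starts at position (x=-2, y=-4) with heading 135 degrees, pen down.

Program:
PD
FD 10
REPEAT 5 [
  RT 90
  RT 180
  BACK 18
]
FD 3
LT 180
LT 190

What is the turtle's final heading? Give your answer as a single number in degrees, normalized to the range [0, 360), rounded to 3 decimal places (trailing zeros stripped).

Executing turtle program step by step:
Start: pos=(-2,-4), heading=135, pen down
PD: pen down
FD 10: (-2,-4) -> (-9.071,3.071) [heading=135, draw]
REPEAT 5 [
  -- iteration 1/5 --
  RT 90: heading 135 -> 45
  RT 180: heading 45 -> 225
  BK 18: (-9.071,3.071) -> (3.657,15.799) [heading=225, draw]
  -- iteration 2/5 --
  RT 90: heading 225 -> 135
  RT 180: heading 135 -> 315
  BK 18: (3.657,15.799) -> (-9.071,28.527) [heading=315, draw]
  -- iteration 3/5 --
  RT 90: heading 315 -> 225
  RT 180: heading 225 -> 45
  BK 18: (-9.071,28.527) -> (-21.799,15.799) [heading=45, draw]
  -- iteration 4/5 --
  RT 90: heading 45 -> 315
  RT 180: heading 315 -> 135
  BK 18: (-21.799,15.799) -> (-9.071,3.071) [heading=135, draw]
  -- iteration 5/5 --
  RT 90: heading 135 -> 45
  RT 180: heading 45 -> 225
  BK 18: (-9.071,3.071) -> (3.657,15.799) [heading=225, draw]
]
FD 3: (3.657,15.799) -> (1.536,13.678) [heading=225, draw]
LT 180: heading 225 -> 45
LT 190: heading 45 -> 235
Final: pos=(1.536,13.678), heading=235, 7 segment(s) drawn

Answer: 235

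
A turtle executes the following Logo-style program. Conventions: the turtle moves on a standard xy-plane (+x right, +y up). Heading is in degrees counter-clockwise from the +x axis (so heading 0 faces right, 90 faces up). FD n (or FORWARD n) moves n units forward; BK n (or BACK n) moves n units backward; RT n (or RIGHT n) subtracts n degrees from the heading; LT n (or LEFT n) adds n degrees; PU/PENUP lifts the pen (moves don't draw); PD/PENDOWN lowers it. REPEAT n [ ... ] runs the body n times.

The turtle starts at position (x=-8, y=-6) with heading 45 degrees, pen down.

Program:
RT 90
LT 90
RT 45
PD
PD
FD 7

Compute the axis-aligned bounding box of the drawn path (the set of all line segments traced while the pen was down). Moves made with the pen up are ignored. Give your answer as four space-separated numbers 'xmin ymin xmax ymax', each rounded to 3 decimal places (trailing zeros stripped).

Executing turtle program step by step:
Start: pos=(-8,-6), heading=45, pen down
RT 90: heading 45 -> 315
LT 90: heading 315 -> 45
RT 45: heading 45 -> 0
PD: pen down
PD: pen down
FD 7: (-8,-6) -> (-1,-6) [heading=0, draw]
Final: pos=(-1,-6), heading=0, 1 segment(s) drawn

Segment endpoints: x in {-8, -1}, y in {-6}
xmin=-8, ymin=-6, xmax=-1, ymax=-6

Answer: -8 -6 -1 -6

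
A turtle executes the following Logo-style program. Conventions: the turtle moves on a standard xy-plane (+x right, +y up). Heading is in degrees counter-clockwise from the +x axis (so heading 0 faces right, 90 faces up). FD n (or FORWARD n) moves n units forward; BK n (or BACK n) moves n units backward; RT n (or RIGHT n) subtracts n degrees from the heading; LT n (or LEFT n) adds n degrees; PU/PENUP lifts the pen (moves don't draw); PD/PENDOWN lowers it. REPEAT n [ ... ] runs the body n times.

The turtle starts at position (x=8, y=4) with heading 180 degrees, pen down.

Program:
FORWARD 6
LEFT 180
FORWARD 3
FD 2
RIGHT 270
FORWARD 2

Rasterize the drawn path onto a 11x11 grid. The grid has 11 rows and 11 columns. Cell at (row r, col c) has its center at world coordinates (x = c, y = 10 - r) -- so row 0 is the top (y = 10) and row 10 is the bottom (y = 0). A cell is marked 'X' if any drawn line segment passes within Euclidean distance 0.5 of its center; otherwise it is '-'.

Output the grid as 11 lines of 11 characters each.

Segment 0: (8,4) -> (2,4)
Segment 1: (2,4) -> (5,4)
Segment 2: (5,4) -> (7,4)
Segment 3: (7,4) -> (7,6)

Answer: -----------
-----------
-----------
-----------
-------X---
-------X---
--XXXXXXX--
-----------
-----------
-----------
-----------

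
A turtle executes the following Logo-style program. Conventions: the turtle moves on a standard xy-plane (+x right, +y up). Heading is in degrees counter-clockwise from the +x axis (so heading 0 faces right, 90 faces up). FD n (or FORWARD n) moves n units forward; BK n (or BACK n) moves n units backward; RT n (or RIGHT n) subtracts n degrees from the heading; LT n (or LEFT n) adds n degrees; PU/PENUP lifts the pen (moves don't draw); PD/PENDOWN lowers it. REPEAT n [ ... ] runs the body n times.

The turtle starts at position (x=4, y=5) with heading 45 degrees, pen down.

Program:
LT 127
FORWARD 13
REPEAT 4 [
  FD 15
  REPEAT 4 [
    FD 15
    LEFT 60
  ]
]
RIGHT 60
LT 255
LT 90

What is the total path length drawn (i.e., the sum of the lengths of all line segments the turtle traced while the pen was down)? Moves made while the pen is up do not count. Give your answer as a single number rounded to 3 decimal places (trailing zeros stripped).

Answer: 313

Derivation:
Executing turtle program step by step:
Start: pos=(4,5), heading=45, pen down
LT 127: heading 45 -> 172
FD 13: (4,5) -> (-8.873,6.809) [heading=172, draw]
REPEAT 4 [
  -- iteration 1/4 --
  FD 15: (-8.873,6.809) -> (-23.728,8.897) [heading=172, draw]
  REPEAT 4 [
    -- iteration 1/4 --
    FD 15: (-23.728,8.897) -> (-38.582,10.984) [heading=172, draw]
    LT 60: heading 172 -> 232
    -- iteration 2/4 --
    FD 15: (-38.582,10.984) -> (-47.816,-0.836) [heading=232, draw]
    LT 60: heading 232 -> 292
    -- iteration 3/4 --
    FD 15: (-47.816,-0.836) -> (-42.197,-14.743) [heading=292, draw]
    LT 60: heading 292 -> 352
    -- iteration 4/4 --
    FD 15: (-42.197,-14.743) -> (-27.343,-16.831) [heading=352, draw]
    LT 60: heading 352 -> 52
  ]
  -- iteration 2/4 --
  FD 15: (-27.343,-16.831) -> (-18.108,-5.011) [heading=52, draw]
  REPEAT 4 [
    -- iteration 1/4 --
    FD 15: (-18.108,-5.011) -> (-8.873,6.809) [heading=52, draw]
    LT 60: heading 52 -> 112
    -- iteration 2/4 --
    FD 15: (-8.873,6.809) -> (-14.493,20.717) [heading=112, draw]
    LT 60: heading 112 -> 172
    -- iteration 3/4 --
    FD 15: (-14.493,20.717) -> (-29.347,22.805) [heading=172, draw]
    LT 60: heading 172 -> 232
    -- iteration 4/4 --
    FD 15: (-29.347,22.805) -> (-38.582,10.984) [heading=232, draw]
    LT 60: heading 232 -> 292
  ]
  -- iteration 3/4 --
  FD 15: (-38.582,10.984) -> (-32.962,-2.923) [heading=292, draw]
  REPEAT 4 [
    -- iteration 1/4 --
    FD 15: (-32.962,-2.923) -> (-27.343,-16.831) [heading=292, draw]
    LT 60: heading 292 -> 352
    -- iteration 2/4 --
    FD 15: (-27.343,-16.831) -> (-12.489,-18.919) [heading=352, draw]
    LT 60: heading 352 -> 52
    -- iteration 3/4 --
    FD 15: (-12.489,-18.919) -> (-3.254,-7.099) [heading=52, draw]
    LT 60: heading 52 -> 112
    -- iteration 4/4 --
    FD 15: (-3.254,-7.099) -> (-8.873,6.809) [heading=112, draw]
    LT 60: heading 112 -> 172
  ]
  -- iteration 4/4 --
  FD 15: (-8.873,6.809) -> (-23.728,8.897) [heading=172, draw]
  REPEAT 4 [
    -- iteration 1/4 --
    FD 15: (-23.728,8.897) -> (-38.582,10.984) [heading=172, draw]
    LT 60: heading 172 -> 232
    -- iteration 2/4 --
    FD 15: (-38.582,10.984) -> (-47.816,-0.836) [heading=232, draw]
    LT 60: heading 232 -> 292
    -- iteration 3/4 --
    FD 15: (-47.816,-0.836) -> (-42.197,-14.743) [heading=292, draw]
    LT 60: heading 292 -> 352
    -- iteration 4/4 --
    FD 15: (-42.197,-14.743) -> (-27.343,-16.831) [heading=352, draw]
    LT 60: heading 352 -> 52
  ]
]
RT 60: heading 52 -> 352
LT 255: heading 352 -> 247
LT 90: heading 247 -> 337
Final: pos=(-27.343,-16.831), heading=337, 21 segment(s) drawn

Segment lengths:
  seg 1: (4,5) -> (-8.873,6.809), length = 13
  seg 2: (-8.873,6.809) -> (-23.728,8.897), length = 15
  seg 3: (-23.728,8.897) -> (-38.582,10.984), length = 15
  seg 4: (-38.582,10.984) -> (-47.816,-0.836), length = 15
  seg 5: (-47.816,-0.836) -> (-42.197,-14.743), length = 15
  seg 6: (-42.197,-14.743) -> (-27.343,-16.831), length = 15
  seg 7: (-27.343,-16.831) -> (-18.108,-5.011), length = 15
  seg 8: (-18.108,-5.011) -> (-8.873,6.809), length = 15
  seg 9: (-8.873,6.809) -> (-14.493,20.717), length = 15
  seg 10: (-14.493,20.717) -> (-29.347,22.805), length = 15
  seg 11: (-29.347,22.805) -> (-38.582,10.984), length = 15
  seg 12: (-38.582,10.984) -> (-32.962,-2.923), length = 15
  seg 13: (-32.962,-2.923) -> (-27.343,-16.831), length = 15
  seg 14: (-27.343,-16.831) -> (-12.489,-18.919), length = 15
  seg 15: (-12.489,-18.919) -> (-3.254,-7.099), length = 15
  seg 16: (-3.254,-7.099) -> (-8.873,6.809), length = 15
  seg 17: (-8.873,6.809) -> (-23.728,8.897), length = 15
  seg 18: (-23.728,8.897) -> (-38.582,10.984), length = 15
  seg 19: (-38.582,10.984) -> (-47.816,-0.836), length = 15
  seg 20: (-47.816,-0.836) -> (-42.197,-14.743), length = 15
  seg 21: (-42.197,-14.743) -> (-27.343,-16.831), length = 15
Total = 313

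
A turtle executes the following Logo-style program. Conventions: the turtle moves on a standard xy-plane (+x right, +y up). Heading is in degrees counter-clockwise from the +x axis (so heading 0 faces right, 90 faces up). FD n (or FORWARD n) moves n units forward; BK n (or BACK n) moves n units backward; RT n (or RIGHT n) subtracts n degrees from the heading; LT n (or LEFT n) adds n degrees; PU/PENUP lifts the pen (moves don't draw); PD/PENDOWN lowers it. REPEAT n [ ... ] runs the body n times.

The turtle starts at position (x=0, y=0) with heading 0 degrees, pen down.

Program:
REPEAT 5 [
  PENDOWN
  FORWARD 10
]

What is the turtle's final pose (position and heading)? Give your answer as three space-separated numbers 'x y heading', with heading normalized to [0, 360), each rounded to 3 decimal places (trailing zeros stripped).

Answer: 50 0 0

Derivation:
Executing turtle program step by step:
Start: pos=(0,0), heading=0, pen down
REPEAT 5 [
  -- iteration 1/5 --
  PD: pen down
  FD 10: (0,0) -> (10,0) [heading=0, draw]
  -- iteration 2/5 --
  PD: pen down
  FD 10: (10,0) -> (20,0) [heading=0, draw]
  -- iteration 3/5 --
  PD: pen down
  FD 10: (20,0) -> (30,0) [heading=0, draw]
  -- iteration 4/5 --
  PD: pen down
  FD 10: (30,0) -> (40,0) [heading=0, draw]
  -- iteration 5/5 --
  PD: pen down
  FD 10: (40,0) -> (50,0) [heading=0, draw]
]
Final: pos=(50,0), heading=0, 5 segment(s) drawn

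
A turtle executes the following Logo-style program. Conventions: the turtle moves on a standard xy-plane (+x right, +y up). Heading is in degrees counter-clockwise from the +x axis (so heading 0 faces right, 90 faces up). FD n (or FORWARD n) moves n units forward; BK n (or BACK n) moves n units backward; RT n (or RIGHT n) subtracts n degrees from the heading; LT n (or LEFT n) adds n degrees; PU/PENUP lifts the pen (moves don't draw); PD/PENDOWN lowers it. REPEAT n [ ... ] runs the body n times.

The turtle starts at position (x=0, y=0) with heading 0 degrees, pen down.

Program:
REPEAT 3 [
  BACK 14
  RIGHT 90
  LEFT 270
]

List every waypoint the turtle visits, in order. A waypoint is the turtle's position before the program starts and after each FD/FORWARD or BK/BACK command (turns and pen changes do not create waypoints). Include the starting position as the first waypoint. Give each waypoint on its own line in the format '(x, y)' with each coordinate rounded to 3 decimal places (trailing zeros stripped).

Answer: (0, 0)
(-14, 0)
(0, 0)
(-14, 0)

Derivation:
Executing turtle program step by step:
Start: pos=(0,0), heading=0, pen down
REPEAT 3 [
  -- iteration 1/3 --
  BK 14: (0,0) -> (-14,0) [heading=0, draw]
  RT 90: heading 0 -> 270
  LT 270: heading 270 -> 180
  -- iteration 2/3 --
  BK 14: (-14,0) -> (0,0) [heading=180, draw]
  RT 90: heading 180 -> 90
  LT 270: heading 90 -> 0
  -- iteration 3/3 --
  BK 14: (0,0) -> (-14,0) [heading=0, draw]
  RT 90: heading 0 -> 270
  LT 270: heading 270 -> 180
]
Final: pos=(-14,0), heading=180, 3 segment(s) drawn
Waypoints (4 total):
(0, 0)
(-14, 0)
(0, 0)
(-14, 0)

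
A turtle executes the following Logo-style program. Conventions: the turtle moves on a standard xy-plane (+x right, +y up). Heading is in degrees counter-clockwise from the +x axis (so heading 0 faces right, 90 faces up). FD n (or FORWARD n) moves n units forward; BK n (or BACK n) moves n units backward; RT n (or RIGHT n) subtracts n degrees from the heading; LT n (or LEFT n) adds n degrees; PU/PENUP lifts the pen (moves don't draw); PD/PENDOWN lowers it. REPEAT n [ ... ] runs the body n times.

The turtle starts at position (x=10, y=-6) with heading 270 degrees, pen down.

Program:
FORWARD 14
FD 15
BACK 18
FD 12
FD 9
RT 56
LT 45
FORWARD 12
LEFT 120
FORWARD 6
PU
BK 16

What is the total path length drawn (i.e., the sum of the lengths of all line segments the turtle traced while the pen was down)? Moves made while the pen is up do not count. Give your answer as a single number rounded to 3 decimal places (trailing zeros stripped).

Executing turtle program step by step:
Start: pos=(10,-6), heading=270, pen down
FD 14: (10,-6) -> (10,-20) [heading=270, draw]
FD 15: (10,-20) -> (10,-35) [heading=270, draw]
BK 18: (10,-35) -> (10,-17) [heading=270, draw]
FD 12: (10,-17) -> (10,-29) [heading=270, draw]
FD 9: (10,-29) -> (10,-38) [heading=270, draw]
RT 56: heading 270 -> 214
LT 45: heading 214 -> 259
FD 12: (10,-38) -> (7.71,-49.78) [heading=259, draw]
LT 120: heading 259 -> 19
FD 6: (7.71,-49.78) -> (13.383,-47.826) [heading=19, draw]
PU: pen up
BK 16: (13.383,-47.826) -> (-1.745,-53.035) [heading=19, move]
Final: pos=(-1.745,-53.035), heading=19, 7 segment(s) drawn

Segment lengths:
  seg 1: (10,-6) -> (10,-20), length = 14
  seg 2: (10,-20) -> (10,-35), length = 15
  seg 3: (10,-35) -> (10,-17), length = 18
  seg 4: (10,-17) -> (10,-29), length = 12
  seg 5: (10,-29) -> (10,-38), length = 9
  seg 6: (10,-38) -> (7.71,-49.78), length = 12
  seg 7: (7.71,-49.78) -> (13.383,-47.826), length = 6
Total = 86

Answer: 86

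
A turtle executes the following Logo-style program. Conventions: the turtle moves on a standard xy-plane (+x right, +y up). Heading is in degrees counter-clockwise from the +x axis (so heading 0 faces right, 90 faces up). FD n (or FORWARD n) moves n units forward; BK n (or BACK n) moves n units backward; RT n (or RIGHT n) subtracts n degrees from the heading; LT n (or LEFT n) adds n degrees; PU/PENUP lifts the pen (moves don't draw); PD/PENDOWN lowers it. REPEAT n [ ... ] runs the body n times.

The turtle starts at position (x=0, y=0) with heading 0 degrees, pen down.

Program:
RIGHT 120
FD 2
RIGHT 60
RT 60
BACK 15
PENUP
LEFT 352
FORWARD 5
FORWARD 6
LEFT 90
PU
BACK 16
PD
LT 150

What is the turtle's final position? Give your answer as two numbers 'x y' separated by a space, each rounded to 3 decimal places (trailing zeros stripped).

Executing turtle program step by step:
Start: pos=(0,0), heading=0, pen down
RT 120: heading 0 -> 240
FD 2: (0,0) -> (-1,-1.732) [heading=240, draw]
RT 60: heading 240 -> 180
RT 60: heading 180 -> 120
BK 15: (-1,-1.732) -> (6.5,-14.722) [heading=120, draw]
PU: pen up
LT 352: heading 120 -> 112
FD 5: (6.5,-14.722) -> (4.627,-10.087) [heading=112, move]
FD 6: (4.627,-10.087) -> (2.379,-4.523) [heading=112, move]
LT 90: heading 112 -> 202
PU: pen up
BK 16: (2.379,-4.523) -> (17.214,1.47) [heading=202, move]
PD: pen down
LT 150: heading 202 -> 352
Final: pos=(17.214,1.47), heading=352, 2 segment(s) drawn

Answer: 17.214 1.47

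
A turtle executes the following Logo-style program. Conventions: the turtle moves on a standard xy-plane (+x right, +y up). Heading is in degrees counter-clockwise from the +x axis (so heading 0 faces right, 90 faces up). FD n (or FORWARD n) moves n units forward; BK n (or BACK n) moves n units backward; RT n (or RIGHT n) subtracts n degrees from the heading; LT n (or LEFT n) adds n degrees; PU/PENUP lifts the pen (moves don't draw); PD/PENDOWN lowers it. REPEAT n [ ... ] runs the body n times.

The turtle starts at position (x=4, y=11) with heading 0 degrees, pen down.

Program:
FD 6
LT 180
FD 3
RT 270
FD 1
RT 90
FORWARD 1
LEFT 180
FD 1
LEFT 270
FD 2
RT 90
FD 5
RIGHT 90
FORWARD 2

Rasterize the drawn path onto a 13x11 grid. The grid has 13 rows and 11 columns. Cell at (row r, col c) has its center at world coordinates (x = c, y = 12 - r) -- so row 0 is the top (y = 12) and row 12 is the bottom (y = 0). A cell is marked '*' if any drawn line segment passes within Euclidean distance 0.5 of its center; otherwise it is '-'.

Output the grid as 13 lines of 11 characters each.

Answer: -----------
----*******
--*---**---
--*----*---
--******---
-----------
-----------
-----------
-----------
-----------
-----------
-----------
-----------

Derivation:
Segment 0: (4,11) -> (10,11)
Segment 1: (10,11) -> (7,11)
Segment 2: (7,11) -> (7,10)
Segment 3: (7,10) -> (6,10)
Segment 4: (6,10) -> (7,10)
Segment 5: (7,10) -> (7,8)
Segment 6: (7,8) -> (2,8)
Segment 7: (2,8) -> (2,10)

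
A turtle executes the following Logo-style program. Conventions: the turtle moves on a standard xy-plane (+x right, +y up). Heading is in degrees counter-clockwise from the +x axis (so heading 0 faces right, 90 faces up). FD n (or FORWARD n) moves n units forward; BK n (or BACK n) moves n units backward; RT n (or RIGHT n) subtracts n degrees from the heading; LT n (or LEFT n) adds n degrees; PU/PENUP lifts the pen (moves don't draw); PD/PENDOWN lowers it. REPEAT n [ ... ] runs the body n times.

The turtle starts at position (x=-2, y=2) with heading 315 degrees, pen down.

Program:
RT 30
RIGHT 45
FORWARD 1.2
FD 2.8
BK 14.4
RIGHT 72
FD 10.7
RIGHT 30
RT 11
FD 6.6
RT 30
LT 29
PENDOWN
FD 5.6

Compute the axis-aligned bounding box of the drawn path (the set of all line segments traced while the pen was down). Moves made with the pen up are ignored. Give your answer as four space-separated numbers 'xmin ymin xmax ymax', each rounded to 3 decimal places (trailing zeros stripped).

Answer: -14.53 -1.464 3.2 23.033

Derivation:
Executing turtle program step by step:
Start: pos=(-2,2), heading=315, pen down
RT 30: heading 315 -> 285
RT 45: heading 285 -> 240
FD 1.2: (-2,2) -> (-2.6,0.961) [heading=240, draw]
FD 2.8: (-2.6,0.961) -> (-4,-1.464) [heading=240, draw]
BK 14.4: (-4,-1.464) -> (3.2,11.007) [heading=240, draw]
RT 72: heading 240 -> 168
FD 10.7: (3.2,11.007) -> (-7.266,13.231) [heading=168, draw]
RT 30: heading 168 -> 138
RT 11: heading 138 -> 127
FD 6.6: (-7.266,13.231) -> (-11.238,18.502) [heading=127, draw]
RT 30: heading 127 -> 97
LT 29: heading 97 -> 126
PD: pen down
FD 5.6: (-11.238,18.502) -> (-14.53,23.033) [heading=126, draw]
Final: pos=(-14.53,23.033), heading=126, 6 segment(s) drawn

Segment endpoints: x in {-14.53, -11.238, -7.266, -4, -2.6, -2, 3.2}, y in {-1.464, 0.961, 2, 11.007, 13.231, 18.502, 23.033}
xmin=-14.53, ymin=-1.464, xmax=3.2, ymax=23.033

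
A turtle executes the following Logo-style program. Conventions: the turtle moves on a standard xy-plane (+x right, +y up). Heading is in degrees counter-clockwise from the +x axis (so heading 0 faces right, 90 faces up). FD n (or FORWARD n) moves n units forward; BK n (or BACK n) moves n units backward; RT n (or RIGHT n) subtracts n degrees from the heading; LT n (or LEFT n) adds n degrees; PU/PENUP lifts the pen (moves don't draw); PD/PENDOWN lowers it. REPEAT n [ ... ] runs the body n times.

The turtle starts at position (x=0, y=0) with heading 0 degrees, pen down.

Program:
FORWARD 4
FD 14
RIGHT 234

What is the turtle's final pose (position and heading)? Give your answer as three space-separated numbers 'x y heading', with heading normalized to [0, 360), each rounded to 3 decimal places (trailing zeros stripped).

Answer: 18 0 126

Derivation:
Executing turtle program step by step:
Start: pos=(0,0), heading=0, pen down
FD 4: (0,0) -> (4,0) [heading=0, draw]
FD 14: (4,0) -> (18,0) [heading=0, draw]
RT 234: heading 0 -> 126
Final: pos=(18,0), heading=126, 2 segment(s) drawn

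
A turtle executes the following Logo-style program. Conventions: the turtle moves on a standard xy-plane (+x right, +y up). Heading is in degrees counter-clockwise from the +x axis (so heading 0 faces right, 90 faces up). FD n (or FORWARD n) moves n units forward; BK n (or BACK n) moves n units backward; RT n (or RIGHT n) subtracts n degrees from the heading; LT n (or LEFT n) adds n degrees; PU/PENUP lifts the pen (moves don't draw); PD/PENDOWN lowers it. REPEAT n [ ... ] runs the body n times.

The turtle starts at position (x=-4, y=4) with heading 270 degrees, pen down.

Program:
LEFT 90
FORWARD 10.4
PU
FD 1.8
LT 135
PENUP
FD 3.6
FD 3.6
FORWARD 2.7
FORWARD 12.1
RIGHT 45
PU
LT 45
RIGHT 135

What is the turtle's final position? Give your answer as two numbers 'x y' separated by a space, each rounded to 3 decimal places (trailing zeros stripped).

Answer: -7.356 19.556

Derivation:
Executing turtle program step by step:
Start: pos=(-4,4), heading=270, pen down
LT 90: heading 270 -> 0
FD 10.4: (-4,4) -> (6.4,4) [heading=0, draw]
PU: pen up
FD 1.8: (6.4,4) -> (8.2,4) [heading=0, move]
LT 135: heading 0 -> 135
PU: pen up
FD 3.6: (8.2,4) -> (5.654,6.546) [heading=135, move]
FD 3.6: (5.654,6.546) -> (3.109,9.091) [heading=135, move]
FD 2.7: (3.109,9.091) -> (1.2,11) [heading=135, move]
FD 12.1: (1.2,11) -> (-7.356,19.556) [heading=135, move]
RT 45: heading 135 -> 90
PU: pen up
LT 45: heading 90 -> 135
RT 135: heading 135 -> 0
Final: pos=(-7.356,19.556), heading=0, 1 segment(s) drawn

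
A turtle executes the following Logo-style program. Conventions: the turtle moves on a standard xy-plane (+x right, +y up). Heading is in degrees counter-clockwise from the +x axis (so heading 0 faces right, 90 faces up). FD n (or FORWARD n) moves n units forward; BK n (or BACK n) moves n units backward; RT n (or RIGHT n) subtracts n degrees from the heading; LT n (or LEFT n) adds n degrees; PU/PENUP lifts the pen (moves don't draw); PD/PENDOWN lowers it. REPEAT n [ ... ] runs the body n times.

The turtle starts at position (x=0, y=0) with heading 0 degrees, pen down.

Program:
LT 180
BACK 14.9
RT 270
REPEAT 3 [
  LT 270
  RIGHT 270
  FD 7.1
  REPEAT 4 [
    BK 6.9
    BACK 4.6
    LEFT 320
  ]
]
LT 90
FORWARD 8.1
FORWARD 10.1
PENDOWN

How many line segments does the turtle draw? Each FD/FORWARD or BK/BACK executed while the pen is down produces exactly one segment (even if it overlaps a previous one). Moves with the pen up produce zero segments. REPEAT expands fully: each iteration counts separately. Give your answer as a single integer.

Answer: 30

Derivation:
Executing turtle program step by step:
Start: pos=(0,0), heading=0, pen down
LT 180: heading 0 -> 180
BK 14.9: (0,0) -> (14.9,0) [heading=180, draw]
RT 270: heading 180 -> 270
REPEAT 3 [
  -- iteration 1/3 --
  LT 270: heading 270 -> 180
  RT 270: heading 180 -> 270
  FD 7.1: (14.9,0) -> (14.9,-7.1) [heading=270, draw]
  REPEAT 4 [
    -- iteration 1/4 --
    BK 6.9: (14.9,-7.1) -> (14.9,-0.2) [heading=270, draw]
    BK 4.6: (14.9,-0.2) -> (14.9,4.4) [heading=270, draw]
    LT 320: heading 270 -> 230
    -- iteration 2/4 --
    BK 6.9: (14.9,4.4) -> (19.335,9.686) [heading=230, draw]
    BK 4.6: (19.335,9.686) -> (22.292,13.21) [heading=230, draw]
    LT 320: heading 230 -> 190
    -- iteration 3/4 --
    BK 6.9: (22.292,13.21) -> (29.087,14.408) [heading=190, draw]
    BK 4.6: (29.087,14.408) -> (33.617,15.206) [heading=190, draw]
    LT 320: heading 190 -> 150
    -- iteration 4/4 --
    BK 6.9: (33.617,15.206) -> (39.593,11.756) [heading=150, draw]
    BK 4.6: (39.593,11.756) -> (43.577,9.456) [heading=150, draw]
    LT 320: heading 150 -> 110
  ]
  -- iteration 2/3 --
  LT 270: heading 110 -> 20
  RT 270: heading 20 -> 110
  FD 7.1: (43.577,9.456) -> (41.148,16.128) [heading=110, draw]
  REPEAT 4 [
    -- iteration 1/4 --
    BK 6.9: (41.148,16.128) -> (43.508,9.644) [heading=110, draw]
    BK 4.6: (43.508,9.644) -> (45.082,5.322) [heading=110, draw]
    LT 320: heading 110 -> 70
    -- iteration 2/4 --
    BK 6.9: (45.082,5.322) -> (42.722,-1.162) [heading=70, draw]
    BK 4.6: (42.722,-1.162) -> (41.148,-5.485) [heading=70, draw]
    LT 320: heading 70 -> 30
    -- iteration 3/4 --
    BK 6.9: (41.148,-5.485) -> (35.173,-8.935) [heading=30, draw]
    BK 4.6: (35.173,-8.935) -> (31.189,-11.235) [heading=30, draw]
    LT 320: heading 30 -> 350
    -- iteration 4/4 --
    BK 6.9: (31.189,-11.235) -> (24.394,-10.036) [heading=350, draw]
    BK 4.6: (24.394,-10.036) -> (19.864,-9.238) [heading=350, draw]
    LT 320: heading 350 -> 310
  ]
  -- iteration 3/3 --
  LT 270: heading 310 -> 220
  RT 270: heading 220 -> 310
  FD 7.1: (19.864,-9.238) -> (24.428,-14.677) [heading=310, draw]
  REPEAT 4 [
    -- iteration 1/4 --
    BK 6.9: (24.428,-14.677) -> (19.992,-9.391) [heading=310, draw]
    BK 4.6: (19.992,-9.391) -> (17.035,-5.867) [heading=310, draw]
    LT 320: heading 310 -> 270
    -- iteration 2/4 --
    BK 6.9: (17.035,-5.867) -> (17.035,1.033) [heading=270, draw]
    BK 4.6: (17.035,1.033) -> (17.035,5.633) [heading=270, draw]
    LT 320: heading 270 -> 230
    -- iteration 3/4 --
    BK 6.9: (17.035,5.633) -> (21.471,10.919) [heading=230, draw]
    BK 4.6: (21.471,10.919) -> (24.428,14.442) [heading=230, draw]
    LT 320: heading 230 -> 190
    -- iteration 4/4 --
    BK 6.9: (24.428,14.442) -> (31.223,15.641) [heading=190, draw]
    BK 4.6: (31.223,15.641) -> (35.753,16.439) [heading=190, draw]
    LT 320: heading 190 -> 150
  ]
]
LT 90: heading 150 -> 240
FD 8.1: (35.753,16.439) -> (31.703,9.425) [heading=240, draw]
FD 10.1: (31.703,9.425) -> (26.653,0.678) [heading=240, draw]
PD: pen down
Final: pos=(26.653,0.678), heading=240, 30 segment(s) drawn
Segments drawn: 30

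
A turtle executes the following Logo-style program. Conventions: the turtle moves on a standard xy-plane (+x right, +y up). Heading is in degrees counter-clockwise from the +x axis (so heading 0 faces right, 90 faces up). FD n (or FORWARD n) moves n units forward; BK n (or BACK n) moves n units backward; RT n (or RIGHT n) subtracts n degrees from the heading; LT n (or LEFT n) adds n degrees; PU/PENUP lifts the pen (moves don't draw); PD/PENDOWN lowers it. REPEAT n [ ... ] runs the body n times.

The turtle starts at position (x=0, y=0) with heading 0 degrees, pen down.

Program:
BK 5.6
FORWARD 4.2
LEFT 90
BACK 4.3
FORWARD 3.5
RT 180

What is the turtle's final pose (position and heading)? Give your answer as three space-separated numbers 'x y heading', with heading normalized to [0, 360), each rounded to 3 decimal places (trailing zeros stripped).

Answer: -1.4 -0.8 270

Derivation:
Executing turtle program step by step:
Start: pos=(0,0), heading=0, pen down
BK 5.6: (0,0) -> (-5.6,0) [heading=0, draw]
FD 4.2: (-5.6,0) -> (-1.4,0) [heading=0, draw]
LT 90: heading 0 -> 90
BK 4.3: (-1.4,0) -> (-1.4,-4.3) [heading=90, draw]
FD 3.5: (-1.4,-4.3) -> (-1.4,-0.8) [heading=90, draw]
RT 180: heading 90 -> 270
Final: pos=(-1.4,-0.8), heading=270, 4 segment(s) drawn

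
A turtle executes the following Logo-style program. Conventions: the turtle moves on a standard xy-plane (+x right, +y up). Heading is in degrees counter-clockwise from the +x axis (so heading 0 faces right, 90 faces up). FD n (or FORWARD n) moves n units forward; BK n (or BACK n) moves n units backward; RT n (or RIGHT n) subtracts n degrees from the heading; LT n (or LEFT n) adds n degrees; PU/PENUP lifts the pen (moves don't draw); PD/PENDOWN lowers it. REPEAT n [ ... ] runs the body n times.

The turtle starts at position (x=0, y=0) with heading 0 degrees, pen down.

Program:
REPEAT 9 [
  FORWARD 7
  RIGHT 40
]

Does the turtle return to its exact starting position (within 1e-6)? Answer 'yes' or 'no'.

Answer: yes

Derivation:
Executing turtle program step by step:
Start: pos=(0,0), heading=0, pen down
REPEAT 9 [
  -- iteration 1/9 --
  FD 7: (0,0) -> (7,0) [heading=0, draw]
  RT 40: heading 0 -> 320
  -- iteration 2/9 --
  FD 7: (7,0) -> (12.362,-4.5) [heading=320, draw]
  RT 40: heading 320 -> 280
  -- iteration 3/9 --
  FD 7: (12.362,-4.5) -> (13.578,-11.393) [heading=280, draw]
  RT 40: heading 280 -> 240
  -- iteration 4/9 --
  FD 7: (13.578,-11.393) -> (10.078,-17.455) [heading=240, draw]
  RT 40: heading 240 -> 200
  -- iteration 5/9 --
  FD 7: (10.078,-17.455) -> (3.5,-19.849) [heading=200, draw]
  RT 40: heading 200 -> 160
  -- iteration 6/9 --
  FD 7: (3.5,-19.849) -> (-3.078,-17.455) [heading=160, draw]
  RT 40: heading 160 -> 120
  -- iteration 7/9 --
  FD 7: (-3.078,-17.455) -> (-6.578,-11.393) [heading=120, draw]
  RT 40: heading 120 -> 80
  -- iteration 8/9 --
  FD 7: (-6.578,-11.393) -> (-5.362,-4.5) [heading=80, draw]
  RT 40: heading 80 -> 40
  -- iteration 9/9 --
  FD 7: (-5.362,-4.5) -> (0,0) [heading=40, draw]
  RT 40: heading 40 -> 0
]
Final: pos=(0,0), heading=0, 9 segment(s) drawn

Start position: (0, 0)
Final position: (0, 0)
Distance = 0; < 1e-6 -> CLOSED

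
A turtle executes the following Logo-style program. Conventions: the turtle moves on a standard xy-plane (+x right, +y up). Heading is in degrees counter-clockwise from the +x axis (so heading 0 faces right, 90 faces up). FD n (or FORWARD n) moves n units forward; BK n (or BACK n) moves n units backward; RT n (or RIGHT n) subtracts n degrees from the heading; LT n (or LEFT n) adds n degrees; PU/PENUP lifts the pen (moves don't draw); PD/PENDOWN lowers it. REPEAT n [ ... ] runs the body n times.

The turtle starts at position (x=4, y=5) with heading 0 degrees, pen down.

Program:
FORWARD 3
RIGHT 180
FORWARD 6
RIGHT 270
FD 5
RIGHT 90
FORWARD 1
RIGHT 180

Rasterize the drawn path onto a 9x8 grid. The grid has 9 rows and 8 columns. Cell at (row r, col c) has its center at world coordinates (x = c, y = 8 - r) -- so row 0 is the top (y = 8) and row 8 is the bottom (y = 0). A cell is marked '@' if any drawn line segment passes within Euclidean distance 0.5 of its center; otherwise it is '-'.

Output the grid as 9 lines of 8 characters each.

Answer: --------
--------
--------
-@@@@@@@
-@------
-@------
-@------
-@------
@@------

Derivation:
Segment 0: (4,5) -> (7,5)
Segment 1: (7,5) -> (1,5)
Segment 2: (1,5) -> (1,-0)
Segment 3: (1,-0) -> (0,-0)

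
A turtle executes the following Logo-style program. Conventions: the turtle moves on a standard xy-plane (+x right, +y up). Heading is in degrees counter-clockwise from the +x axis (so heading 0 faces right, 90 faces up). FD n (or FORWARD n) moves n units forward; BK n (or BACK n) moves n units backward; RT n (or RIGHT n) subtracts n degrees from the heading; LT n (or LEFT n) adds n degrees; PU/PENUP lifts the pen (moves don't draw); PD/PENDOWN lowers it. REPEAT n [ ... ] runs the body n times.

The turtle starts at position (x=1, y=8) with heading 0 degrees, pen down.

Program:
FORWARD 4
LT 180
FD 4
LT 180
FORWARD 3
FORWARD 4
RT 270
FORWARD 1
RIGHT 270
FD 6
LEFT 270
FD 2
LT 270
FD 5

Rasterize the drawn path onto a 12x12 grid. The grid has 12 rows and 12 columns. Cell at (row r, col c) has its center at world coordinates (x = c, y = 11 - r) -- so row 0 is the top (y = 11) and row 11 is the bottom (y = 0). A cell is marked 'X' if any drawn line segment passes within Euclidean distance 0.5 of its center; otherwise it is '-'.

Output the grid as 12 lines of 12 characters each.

Segment 0: (1,8) -> (5,8)
Segment 1: (5,8) -> (1,8)
Segment 2: (1,8) -> (4,8)
Segment 3: (4,8) -> (8,8)
Segment 4: (8,8) -> (8,9)
Segment 5: (8,9) -> (2,9)
Segment 6: (2,9) -> (2,11)
Segment 7: (2,11) -> (7,11)

Answer: --XXXXXX----
--X---------
--XXXXXXX---
-XXXXXXXX---
------------
------------
------------
------------
------------
------------
------------
------------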